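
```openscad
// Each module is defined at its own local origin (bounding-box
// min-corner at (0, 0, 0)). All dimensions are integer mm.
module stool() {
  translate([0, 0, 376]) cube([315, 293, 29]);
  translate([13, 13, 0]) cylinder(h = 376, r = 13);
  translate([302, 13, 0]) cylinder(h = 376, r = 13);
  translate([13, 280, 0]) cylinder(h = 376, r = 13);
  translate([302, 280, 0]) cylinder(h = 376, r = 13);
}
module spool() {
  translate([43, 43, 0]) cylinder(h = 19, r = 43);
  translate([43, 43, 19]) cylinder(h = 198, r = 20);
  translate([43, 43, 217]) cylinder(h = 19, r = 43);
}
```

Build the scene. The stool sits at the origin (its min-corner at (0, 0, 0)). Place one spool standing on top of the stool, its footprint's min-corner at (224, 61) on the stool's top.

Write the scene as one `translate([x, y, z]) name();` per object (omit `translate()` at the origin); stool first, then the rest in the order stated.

stool();
translate([224, 61, 405]) spool();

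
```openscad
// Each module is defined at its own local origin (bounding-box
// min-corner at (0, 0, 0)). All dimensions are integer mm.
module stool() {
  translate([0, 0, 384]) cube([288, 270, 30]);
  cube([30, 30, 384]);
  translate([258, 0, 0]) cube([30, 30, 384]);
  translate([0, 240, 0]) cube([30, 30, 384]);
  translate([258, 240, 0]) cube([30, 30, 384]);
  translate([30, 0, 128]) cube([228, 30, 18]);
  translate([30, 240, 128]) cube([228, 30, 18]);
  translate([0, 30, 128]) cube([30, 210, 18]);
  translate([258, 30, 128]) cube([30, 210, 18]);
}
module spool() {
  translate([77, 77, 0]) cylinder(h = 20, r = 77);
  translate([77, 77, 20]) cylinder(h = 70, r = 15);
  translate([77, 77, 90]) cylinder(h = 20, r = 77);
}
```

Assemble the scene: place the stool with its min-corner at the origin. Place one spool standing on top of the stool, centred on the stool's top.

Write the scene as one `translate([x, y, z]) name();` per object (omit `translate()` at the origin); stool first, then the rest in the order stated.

stool();
translate([67, 58, 414]) spool();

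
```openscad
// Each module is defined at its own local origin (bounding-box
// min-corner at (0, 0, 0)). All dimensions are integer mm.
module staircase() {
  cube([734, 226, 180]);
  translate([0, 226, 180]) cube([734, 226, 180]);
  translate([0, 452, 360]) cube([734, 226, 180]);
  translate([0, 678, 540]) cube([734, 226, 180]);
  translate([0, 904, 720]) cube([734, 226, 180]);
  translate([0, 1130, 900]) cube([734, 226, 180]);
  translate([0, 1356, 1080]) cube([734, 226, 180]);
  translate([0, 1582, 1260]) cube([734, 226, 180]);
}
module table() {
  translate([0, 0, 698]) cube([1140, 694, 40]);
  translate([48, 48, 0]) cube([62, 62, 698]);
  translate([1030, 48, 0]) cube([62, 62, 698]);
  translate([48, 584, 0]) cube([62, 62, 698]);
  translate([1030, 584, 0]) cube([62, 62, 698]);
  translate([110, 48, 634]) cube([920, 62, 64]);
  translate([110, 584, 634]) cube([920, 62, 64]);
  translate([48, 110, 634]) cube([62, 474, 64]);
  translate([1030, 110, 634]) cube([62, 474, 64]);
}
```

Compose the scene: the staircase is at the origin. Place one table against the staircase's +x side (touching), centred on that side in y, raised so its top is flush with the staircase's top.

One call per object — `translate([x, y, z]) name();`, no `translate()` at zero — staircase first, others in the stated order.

staircase();
translate([734, 557, 702]) table();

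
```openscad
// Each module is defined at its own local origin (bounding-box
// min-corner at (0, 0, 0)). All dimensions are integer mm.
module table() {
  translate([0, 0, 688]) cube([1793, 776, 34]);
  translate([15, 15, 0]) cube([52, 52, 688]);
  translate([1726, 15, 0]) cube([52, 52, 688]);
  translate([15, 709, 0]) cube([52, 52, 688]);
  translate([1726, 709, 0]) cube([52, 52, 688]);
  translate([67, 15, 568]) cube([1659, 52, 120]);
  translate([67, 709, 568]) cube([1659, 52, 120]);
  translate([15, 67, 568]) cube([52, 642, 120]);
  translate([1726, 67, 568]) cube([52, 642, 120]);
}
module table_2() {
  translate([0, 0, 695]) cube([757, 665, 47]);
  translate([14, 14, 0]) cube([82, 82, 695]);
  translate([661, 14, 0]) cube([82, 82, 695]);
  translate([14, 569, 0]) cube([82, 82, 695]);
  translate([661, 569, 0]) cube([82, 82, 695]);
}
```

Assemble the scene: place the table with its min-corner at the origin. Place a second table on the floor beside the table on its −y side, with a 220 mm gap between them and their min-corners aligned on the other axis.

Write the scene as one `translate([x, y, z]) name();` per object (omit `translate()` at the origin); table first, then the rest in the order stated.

table();
translate([0, -885, 0]) table_2();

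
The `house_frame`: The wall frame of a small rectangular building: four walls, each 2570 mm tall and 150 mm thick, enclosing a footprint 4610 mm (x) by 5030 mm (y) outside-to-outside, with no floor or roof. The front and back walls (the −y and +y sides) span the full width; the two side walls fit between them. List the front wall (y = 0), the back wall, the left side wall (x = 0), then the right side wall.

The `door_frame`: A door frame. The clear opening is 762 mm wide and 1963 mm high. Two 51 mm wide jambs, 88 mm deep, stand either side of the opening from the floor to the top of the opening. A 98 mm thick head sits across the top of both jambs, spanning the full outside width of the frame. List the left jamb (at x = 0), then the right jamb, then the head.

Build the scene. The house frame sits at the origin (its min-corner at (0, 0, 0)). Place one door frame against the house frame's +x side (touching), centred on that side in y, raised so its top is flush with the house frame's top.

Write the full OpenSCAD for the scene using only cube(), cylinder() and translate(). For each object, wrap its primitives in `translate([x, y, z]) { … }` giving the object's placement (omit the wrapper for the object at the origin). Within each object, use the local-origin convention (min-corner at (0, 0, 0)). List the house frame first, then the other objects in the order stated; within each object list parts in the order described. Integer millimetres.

cube([4610, 150, 2570]);
translate([0, 4880, 0]) cube([4610, 150, 2570]);
translate([0, 150, 0]) cube([150, 4730, 2570]);
translate([4460, 150, 0]) cube([150, 4730, 2570]);
translate([4610, 2471, 509]) {
  cube([51, 88, 1963]);
  translate([813, 0, 0]) cube([51, 88, 1963]);
  translate([0, 0, 1963]) cube([864, 88, 98]);
}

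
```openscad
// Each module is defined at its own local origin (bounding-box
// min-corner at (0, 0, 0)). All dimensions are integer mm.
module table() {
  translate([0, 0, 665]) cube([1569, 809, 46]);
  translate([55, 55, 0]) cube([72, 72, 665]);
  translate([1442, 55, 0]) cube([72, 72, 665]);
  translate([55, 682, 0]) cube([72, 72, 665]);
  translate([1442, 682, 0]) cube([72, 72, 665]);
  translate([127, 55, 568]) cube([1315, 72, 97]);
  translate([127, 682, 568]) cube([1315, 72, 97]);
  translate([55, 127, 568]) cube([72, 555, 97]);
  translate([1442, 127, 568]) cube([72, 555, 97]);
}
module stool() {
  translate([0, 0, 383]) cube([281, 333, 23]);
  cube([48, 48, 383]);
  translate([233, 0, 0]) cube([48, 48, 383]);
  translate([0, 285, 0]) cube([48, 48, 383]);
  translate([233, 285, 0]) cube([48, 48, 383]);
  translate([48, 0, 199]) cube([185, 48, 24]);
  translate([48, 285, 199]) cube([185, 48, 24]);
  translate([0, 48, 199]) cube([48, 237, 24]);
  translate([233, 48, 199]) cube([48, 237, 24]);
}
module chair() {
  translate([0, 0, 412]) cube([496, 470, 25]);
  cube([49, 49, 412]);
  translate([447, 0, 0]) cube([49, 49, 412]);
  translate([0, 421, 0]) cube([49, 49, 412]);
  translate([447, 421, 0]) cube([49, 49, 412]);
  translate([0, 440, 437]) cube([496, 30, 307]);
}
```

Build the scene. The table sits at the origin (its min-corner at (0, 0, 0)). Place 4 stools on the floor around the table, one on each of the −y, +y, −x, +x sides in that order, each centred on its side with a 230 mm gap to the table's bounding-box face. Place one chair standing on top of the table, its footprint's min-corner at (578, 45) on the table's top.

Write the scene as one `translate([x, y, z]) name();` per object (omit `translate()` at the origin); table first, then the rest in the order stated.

table();
translate([644, -563, 0]) stool();
translate([644, 1039, 0]) stool();
translate([-511, 238, 0]) stool();
translate([1799, 238, 0]) stool();
translate([578, 45, 711]) chair();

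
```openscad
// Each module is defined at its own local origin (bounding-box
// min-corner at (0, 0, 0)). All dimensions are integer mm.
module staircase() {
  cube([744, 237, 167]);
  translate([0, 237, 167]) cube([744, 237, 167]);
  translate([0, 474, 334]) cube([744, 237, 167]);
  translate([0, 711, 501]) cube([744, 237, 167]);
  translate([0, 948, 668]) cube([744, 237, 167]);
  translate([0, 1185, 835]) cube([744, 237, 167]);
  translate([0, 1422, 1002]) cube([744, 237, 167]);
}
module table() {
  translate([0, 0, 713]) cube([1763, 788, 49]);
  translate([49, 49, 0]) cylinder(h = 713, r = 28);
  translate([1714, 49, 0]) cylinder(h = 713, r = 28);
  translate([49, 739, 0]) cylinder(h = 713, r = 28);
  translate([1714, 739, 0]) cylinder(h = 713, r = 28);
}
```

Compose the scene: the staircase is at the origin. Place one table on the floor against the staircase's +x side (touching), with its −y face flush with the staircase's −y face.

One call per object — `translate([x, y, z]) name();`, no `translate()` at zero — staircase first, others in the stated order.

staircase();
translate([744, 0, 0]) table();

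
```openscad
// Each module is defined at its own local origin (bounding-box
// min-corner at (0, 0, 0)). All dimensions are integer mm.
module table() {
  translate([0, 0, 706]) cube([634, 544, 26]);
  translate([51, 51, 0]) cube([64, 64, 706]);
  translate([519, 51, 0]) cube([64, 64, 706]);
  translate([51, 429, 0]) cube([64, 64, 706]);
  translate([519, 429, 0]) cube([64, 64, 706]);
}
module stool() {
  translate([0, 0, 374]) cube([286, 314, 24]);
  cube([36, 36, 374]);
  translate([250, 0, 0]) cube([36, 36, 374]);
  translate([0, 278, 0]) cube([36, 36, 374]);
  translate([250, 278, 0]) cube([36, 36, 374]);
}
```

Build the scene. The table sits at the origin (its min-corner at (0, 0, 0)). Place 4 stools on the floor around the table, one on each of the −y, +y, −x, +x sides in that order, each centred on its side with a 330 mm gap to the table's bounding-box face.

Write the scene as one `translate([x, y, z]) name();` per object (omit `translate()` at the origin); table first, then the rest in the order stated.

table();
translate([174, -644, 0]) stool();
translate([174, 874, 0]) stool();
translate([-616, 115, 0]) stool();
translate([964, 115, 0]) stool();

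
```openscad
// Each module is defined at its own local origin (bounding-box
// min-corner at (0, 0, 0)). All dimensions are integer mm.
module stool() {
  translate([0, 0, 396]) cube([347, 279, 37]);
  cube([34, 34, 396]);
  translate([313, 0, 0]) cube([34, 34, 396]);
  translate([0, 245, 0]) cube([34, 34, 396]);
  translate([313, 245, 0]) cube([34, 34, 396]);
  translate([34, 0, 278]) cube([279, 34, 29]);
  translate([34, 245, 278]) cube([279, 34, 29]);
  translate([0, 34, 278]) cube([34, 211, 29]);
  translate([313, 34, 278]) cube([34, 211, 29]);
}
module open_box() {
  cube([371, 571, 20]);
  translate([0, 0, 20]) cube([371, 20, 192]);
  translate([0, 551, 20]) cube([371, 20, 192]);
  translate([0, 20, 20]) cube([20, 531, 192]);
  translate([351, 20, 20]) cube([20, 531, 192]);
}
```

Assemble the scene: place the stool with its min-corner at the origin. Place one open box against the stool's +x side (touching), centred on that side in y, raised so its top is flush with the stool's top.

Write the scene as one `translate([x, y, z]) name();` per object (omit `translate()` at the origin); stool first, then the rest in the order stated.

stool();
translate([347, -146, 221]) open_box();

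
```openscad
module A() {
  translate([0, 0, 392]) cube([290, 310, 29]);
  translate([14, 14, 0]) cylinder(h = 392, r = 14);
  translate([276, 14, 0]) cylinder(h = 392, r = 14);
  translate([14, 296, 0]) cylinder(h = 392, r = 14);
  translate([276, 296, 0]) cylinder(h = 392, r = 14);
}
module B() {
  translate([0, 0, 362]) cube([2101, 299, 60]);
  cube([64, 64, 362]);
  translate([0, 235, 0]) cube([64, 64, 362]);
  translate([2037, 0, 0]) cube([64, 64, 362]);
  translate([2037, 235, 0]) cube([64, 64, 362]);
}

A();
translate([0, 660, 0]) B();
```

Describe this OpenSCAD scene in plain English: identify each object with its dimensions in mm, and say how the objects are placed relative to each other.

A is a four-legged stool. The seat is 290×310 mm, 29 mm thick, top at z = 421 mm. It stands on four round legs, each 28 mm in diameter, from z = 0 to the seat underside, each leg's axis is inset half a diameter from the nearest pair of seat edges (so the leg's bounding box is flush with the corner).

B is a bench: a 2101×299 mm seat slab, 60 mm thick, top at z = 422 mm, on four 64×64 mm square legs flush with the seat corners and standing on z = 0.

The bench is on the floor beside the stool on its +y side.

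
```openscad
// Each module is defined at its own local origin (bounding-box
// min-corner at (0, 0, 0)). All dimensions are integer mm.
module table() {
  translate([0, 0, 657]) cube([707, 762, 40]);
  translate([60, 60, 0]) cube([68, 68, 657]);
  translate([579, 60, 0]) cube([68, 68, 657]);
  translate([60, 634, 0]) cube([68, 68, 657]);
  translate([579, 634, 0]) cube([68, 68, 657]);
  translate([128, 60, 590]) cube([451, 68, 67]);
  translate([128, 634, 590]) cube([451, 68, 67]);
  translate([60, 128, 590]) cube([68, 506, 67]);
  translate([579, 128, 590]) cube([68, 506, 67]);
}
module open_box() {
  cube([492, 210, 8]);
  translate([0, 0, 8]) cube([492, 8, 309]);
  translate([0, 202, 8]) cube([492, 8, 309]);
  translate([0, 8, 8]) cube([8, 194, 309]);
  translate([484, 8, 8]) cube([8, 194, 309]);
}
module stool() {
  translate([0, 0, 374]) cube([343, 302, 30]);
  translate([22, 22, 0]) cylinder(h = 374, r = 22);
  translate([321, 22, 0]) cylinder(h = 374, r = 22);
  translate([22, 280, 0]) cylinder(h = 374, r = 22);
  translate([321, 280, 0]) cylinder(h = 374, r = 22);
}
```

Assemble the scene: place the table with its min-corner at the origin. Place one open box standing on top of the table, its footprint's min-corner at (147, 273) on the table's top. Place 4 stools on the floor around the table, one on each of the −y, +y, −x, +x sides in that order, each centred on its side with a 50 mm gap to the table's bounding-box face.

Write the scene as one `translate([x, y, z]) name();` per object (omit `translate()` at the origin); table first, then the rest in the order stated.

table();
translate([147, 273, 697]) open_box();
translate([182, -352, 0]) stool();
translate([182, 812, 0]) stool();
translate([-393, 230, 0]) stool();
translate([757, 230, 0]) stool();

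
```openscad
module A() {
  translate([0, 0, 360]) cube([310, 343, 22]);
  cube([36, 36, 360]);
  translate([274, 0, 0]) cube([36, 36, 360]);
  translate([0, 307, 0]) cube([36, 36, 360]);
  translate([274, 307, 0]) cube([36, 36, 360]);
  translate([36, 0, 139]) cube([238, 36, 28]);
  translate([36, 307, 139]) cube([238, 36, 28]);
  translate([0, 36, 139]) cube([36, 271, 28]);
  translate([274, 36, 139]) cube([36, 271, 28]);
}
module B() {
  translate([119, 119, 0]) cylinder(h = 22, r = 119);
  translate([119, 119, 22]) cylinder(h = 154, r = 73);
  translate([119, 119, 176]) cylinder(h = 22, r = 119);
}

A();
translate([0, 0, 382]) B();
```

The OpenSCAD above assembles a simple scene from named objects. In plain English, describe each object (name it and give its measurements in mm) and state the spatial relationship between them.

A is a simple wooden stool: a rectangular seat 310 mm (x) by 343 mm (y), 22 mm thick, top face at z = 382 mm, on four square legs, each 36×36 mm in cross-section. The legs rest on z = 0, each flush with a corner of the seat. Four stretchers, 36 mm wide and 28 mm tall, connect adjacent legs with their undersides at z = 139 mm, each running between the inner faces of the legs it joins and aligned with the legs' outer faces on the other axis.

B is a spool: two coaxial disc flanges of radius 119 mm and thickness 22 mm, joined by a core cylinder of radius 73 mm and height 154 mm. The lower flange rests on z = 0 and the three cylinders share a vertical axis.

The spool is on top of the stool.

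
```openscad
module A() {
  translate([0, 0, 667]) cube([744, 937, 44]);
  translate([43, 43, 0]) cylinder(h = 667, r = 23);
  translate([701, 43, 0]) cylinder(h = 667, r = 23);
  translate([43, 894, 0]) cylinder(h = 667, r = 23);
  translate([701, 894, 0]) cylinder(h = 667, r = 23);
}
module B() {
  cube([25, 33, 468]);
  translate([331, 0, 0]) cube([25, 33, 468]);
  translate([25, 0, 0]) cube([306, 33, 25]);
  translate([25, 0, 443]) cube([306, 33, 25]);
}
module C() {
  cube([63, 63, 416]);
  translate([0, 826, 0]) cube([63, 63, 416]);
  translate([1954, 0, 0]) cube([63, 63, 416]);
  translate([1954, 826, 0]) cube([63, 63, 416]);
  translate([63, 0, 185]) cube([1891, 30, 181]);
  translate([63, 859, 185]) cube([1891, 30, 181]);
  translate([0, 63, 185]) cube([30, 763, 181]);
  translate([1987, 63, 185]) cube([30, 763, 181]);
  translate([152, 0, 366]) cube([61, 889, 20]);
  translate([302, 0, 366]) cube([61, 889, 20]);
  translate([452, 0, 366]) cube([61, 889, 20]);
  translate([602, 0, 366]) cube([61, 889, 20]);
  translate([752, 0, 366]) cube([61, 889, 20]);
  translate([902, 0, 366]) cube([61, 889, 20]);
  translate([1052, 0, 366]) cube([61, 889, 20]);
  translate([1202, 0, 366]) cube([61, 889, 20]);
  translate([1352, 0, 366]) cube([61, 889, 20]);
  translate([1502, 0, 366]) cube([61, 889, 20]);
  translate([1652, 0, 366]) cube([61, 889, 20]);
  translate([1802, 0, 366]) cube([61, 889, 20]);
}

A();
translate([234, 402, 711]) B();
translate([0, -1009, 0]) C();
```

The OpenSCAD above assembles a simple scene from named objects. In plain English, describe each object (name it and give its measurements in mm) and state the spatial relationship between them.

A is a table with a 744×937 mm rectangular top, 44 mm thick, top surface at z = 711 mm, supported by four round legs of 46 mm diameter, each leg's bounding box inset 20 mm from the nearest pair of top edges, running from the floor.

B is a rectangular picture frame lying in the x–z plane (depth along y). The opening is 306 mm wide (x) by 418 mm tall (z), surrounded by a border 25 mm wide on all four sides. The frame is 33 mm deep and is made of two full-height vertical stiles with two horizontal rails fitted between them.

C is a bed frame 2017 mm long (x) by 889 mm wide (y). Four 63×63 mm corner posts, 416 mm tall, at the corners of the footprint. Four rails of 30 mm thickness and 181 mm height run between adjacent posts with their undersides at z = 185 mm, their outer faces flush with the outside of the frame (the two x-running rails run between the posts' inner faces; the two y-running rails run between the posts' inner faces). 12 slats, each 61 mm wide (x) and 20 mm thick, lie across the top of the two x-running rails, running the full 889 mm width of the frame in y; the slats are evenly spaced along x between the inner faces of the end posts with equal gaps (rounded down to the nearest mm) at the −x end and between each pair — any rounding remainder accumulates at the +x end.

The picture frame is on top of the table. The bed frame is on the floor beside the table on its −y side.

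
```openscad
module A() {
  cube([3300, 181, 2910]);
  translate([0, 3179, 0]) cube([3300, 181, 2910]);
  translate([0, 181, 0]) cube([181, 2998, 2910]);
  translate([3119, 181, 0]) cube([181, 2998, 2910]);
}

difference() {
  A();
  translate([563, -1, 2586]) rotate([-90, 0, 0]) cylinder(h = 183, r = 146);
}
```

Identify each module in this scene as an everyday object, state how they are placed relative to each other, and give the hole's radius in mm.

The subtracted cylinder has r = 146 mm.

A is a house frame. The house frame has a circular hole through its front wall. The hole's radius is 146 mm.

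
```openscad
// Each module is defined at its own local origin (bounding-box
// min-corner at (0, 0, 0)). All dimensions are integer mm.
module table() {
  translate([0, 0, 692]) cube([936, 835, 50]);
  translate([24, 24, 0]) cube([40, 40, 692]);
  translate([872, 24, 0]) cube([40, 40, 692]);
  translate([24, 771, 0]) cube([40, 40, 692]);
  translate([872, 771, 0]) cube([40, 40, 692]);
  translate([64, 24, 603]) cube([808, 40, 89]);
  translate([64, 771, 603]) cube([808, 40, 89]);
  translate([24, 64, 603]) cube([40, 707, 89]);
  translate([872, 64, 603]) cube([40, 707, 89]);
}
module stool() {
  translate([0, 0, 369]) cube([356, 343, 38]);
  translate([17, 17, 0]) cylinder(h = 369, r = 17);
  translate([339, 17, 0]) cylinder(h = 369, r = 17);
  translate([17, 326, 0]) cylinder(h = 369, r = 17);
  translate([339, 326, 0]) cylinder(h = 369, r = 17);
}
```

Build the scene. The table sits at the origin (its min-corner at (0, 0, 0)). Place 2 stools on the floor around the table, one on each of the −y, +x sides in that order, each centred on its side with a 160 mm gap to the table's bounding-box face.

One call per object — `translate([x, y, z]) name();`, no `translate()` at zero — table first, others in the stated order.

table();
translate([290, -503, 0]) stool();
translate([1096, 246, 0]) stool();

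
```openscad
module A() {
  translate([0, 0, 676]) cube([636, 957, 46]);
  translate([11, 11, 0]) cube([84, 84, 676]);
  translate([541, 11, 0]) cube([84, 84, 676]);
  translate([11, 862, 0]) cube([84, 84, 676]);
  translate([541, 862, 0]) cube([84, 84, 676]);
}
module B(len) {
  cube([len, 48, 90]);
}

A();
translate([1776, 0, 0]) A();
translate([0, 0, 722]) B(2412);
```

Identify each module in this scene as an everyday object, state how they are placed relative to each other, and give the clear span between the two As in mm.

Second table starts at x = 1776; first ends at x = 636; clear span = 1776 − 636 = 1140 mm.

A is a table. B is a beam. A beam spans the tops of two tables. The clear span between the two tables is 1140 mm.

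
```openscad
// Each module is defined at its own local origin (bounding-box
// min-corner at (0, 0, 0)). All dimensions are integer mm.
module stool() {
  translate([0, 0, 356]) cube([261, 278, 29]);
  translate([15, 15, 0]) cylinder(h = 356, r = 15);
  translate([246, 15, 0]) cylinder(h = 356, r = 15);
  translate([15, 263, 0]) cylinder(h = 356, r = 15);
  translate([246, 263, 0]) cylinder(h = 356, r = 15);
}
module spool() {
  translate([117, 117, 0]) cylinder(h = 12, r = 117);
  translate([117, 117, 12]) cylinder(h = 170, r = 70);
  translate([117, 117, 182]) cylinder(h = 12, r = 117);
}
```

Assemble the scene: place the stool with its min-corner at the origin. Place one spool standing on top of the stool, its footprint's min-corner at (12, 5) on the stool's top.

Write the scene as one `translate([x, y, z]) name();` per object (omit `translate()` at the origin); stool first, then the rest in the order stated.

stool();
translate([12, 5, 385]) spool();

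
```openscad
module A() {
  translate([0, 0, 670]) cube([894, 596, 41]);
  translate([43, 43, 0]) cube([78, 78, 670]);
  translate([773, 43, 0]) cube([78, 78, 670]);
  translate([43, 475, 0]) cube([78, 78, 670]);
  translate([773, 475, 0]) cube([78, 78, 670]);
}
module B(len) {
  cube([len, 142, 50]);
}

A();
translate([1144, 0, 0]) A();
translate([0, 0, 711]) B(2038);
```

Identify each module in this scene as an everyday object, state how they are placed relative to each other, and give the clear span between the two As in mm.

A is a table. B is a beam. A beam spans the tops of two tables. The clear span between the two tables is 250 mm.

Second table starts at x = 1144; first ends at x = 894; clear span = 1144 − 894 = 250 mm.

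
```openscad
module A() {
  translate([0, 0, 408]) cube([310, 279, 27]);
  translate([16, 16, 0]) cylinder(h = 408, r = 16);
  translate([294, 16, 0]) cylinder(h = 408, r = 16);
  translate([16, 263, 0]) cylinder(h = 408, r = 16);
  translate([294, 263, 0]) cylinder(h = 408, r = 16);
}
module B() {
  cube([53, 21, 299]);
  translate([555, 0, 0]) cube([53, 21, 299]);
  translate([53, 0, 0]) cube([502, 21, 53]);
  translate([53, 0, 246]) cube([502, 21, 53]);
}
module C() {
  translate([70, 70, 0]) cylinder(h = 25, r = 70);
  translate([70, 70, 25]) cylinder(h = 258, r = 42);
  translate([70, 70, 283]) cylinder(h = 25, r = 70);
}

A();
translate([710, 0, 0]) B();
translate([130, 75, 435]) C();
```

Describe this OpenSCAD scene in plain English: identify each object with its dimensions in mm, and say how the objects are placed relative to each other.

A is a four-legged stool. The seat is a 310×279×27 mm slab whose top surface is at z = 435 mm; four round legs, each 32 mm in diameter, run from the floor (z = 0) to the underside of the seat, each leg's axis is inset half a diameter from the nearest pair of seat edges (so the leg's bounding box is flush with the corner).

B is a picture frame with a 502×193 mm rectangular opening (x by z) and a uniform 53 mm border on every side. Frame depth is 21 mm along y. It is built from two vertical stiles running the full outside height and two horizontal rails spanning the gap between the stiles.

C is a spool: two coaxial disc flanges of radius 70 mm and thickness 25 mm, joined by a core cylinder of radius 42 mm and height 258 mm. The lower flange rests on z = 0 and the three cylinders share a vertical axis.

The picture frame is on the floor beside the stool on its +x side. The spool is on top of the stool.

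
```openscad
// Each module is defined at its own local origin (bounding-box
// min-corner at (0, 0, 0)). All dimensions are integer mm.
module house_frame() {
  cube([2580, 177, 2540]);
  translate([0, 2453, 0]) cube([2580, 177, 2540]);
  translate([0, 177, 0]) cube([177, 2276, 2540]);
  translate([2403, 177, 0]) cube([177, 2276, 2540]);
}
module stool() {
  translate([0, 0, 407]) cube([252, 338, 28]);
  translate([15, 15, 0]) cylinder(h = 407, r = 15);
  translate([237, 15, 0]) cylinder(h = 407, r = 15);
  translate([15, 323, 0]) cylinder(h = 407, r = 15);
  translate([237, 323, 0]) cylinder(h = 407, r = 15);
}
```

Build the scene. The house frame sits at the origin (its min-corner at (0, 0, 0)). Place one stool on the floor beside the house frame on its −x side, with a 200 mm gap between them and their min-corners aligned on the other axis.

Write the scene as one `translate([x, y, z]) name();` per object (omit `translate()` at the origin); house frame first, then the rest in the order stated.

house_frame();
translate([-452, 0, 0]) stool();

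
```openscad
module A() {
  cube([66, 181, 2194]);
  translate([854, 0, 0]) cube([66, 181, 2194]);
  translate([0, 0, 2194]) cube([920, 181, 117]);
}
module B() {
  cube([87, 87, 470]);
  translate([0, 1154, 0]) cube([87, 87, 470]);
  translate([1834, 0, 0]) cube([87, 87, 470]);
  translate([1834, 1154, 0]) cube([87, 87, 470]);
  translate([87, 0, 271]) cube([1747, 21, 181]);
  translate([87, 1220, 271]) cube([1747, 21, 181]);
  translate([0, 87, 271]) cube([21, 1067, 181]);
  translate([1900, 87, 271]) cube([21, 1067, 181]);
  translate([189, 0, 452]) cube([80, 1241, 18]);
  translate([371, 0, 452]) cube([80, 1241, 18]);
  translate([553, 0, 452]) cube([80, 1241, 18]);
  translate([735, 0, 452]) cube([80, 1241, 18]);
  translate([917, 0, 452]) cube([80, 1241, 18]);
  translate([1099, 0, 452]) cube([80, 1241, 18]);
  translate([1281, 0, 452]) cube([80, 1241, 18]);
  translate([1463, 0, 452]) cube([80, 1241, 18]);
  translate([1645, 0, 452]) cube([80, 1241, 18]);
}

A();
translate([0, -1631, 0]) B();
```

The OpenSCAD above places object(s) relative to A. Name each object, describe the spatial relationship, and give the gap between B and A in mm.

A is a door frame. B is a bed frame. The bed frame is on the floor beside the door frame on its −y side. The gap between the bed frame and the door frame is 390 mm.

The bed frame's nearest face is 390 mm from the door frame's −y face.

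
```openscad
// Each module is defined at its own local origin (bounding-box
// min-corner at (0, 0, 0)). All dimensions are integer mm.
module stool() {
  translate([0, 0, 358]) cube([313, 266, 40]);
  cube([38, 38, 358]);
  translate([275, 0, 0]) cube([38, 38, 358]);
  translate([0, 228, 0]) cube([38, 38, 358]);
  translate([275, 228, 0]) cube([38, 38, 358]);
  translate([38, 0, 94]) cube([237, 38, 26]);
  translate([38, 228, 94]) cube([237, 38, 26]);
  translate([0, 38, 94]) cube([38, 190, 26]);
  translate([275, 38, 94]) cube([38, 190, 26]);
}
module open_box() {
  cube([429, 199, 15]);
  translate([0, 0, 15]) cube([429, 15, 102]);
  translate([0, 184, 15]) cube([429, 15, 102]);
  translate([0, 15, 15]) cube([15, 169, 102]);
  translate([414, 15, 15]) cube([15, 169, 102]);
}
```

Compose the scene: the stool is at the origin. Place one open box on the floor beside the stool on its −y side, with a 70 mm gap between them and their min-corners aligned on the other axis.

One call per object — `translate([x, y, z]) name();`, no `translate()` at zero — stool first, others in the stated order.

stool();
translate([0, -269, 0]) open_box();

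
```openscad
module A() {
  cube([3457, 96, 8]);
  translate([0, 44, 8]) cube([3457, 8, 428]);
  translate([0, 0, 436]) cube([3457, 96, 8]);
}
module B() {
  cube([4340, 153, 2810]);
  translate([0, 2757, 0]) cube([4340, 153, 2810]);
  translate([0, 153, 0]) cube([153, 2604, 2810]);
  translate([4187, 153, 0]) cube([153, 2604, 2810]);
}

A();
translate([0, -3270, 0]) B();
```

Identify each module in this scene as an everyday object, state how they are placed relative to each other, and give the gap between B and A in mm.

A is an I-beam. B is a house frame. The house frame is on the floor beside the I-beam on its −y side. The gap between the house frame and the I-beam is 360 mm.

The house frame's nearest face is 360 mm from the I-beam's −y face.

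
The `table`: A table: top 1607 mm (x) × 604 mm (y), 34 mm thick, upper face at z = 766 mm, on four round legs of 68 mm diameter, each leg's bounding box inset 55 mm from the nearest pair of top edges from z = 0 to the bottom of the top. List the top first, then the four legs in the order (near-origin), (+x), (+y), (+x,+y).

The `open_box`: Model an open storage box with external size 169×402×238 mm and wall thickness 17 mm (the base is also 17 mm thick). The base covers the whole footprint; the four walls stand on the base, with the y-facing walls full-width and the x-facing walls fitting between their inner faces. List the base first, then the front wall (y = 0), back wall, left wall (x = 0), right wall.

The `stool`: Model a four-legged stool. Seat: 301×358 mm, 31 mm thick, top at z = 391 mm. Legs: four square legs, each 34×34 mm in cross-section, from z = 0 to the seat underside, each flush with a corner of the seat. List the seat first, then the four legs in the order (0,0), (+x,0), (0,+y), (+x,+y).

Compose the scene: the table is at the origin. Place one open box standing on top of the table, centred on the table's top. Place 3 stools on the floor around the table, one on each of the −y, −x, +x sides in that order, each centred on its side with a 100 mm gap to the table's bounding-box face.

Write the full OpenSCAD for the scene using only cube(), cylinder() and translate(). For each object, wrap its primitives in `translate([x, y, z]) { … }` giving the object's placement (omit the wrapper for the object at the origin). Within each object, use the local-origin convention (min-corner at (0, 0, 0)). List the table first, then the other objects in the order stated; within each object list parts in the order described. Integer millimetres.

translate([0, 0, 732]) cube([1607, 604, 34]);
translate([89, 89, 0]) cylinder(h = 732, r = 34);
translate([1518, 89, 0]) cylinder(h = 732, r = 34);
translate([89, 515, 0]) cylinder(h = 732, r = 34);
translate([1518, 515, 0]) cylinder(h = 732, r = 34);
translate([719, 101, 766]) {
  cube([169, 402, 17]);
  translate([0, 0, 17]) cube([169, 17, 221]);
  translate([0, 385, 17]) cube([169, 17, 221]);
  translate([0, 17, 17]) cube([17, 368, 221]);
  translate([152, 17, 17]) cube([17, 368, 221]);
}
translate([653, -458, 0]) {
  translate([0, 0, 360]) cube([301, 358, 31]);
  cube([34, 34, 360]);
  translate([267, 0, 0]) cube([34, 34, 360]);
  translate([0, 324, 0]) cube([34, 34, 360]);
  translate([267, 324, 0]) cube([34, 34, 360]);
}
translate([-401, 123, 0]) {
  translate([0, 0, 360]) cube([301, 358, 31]);
  cube([34, 34, 360]);
  translate([267, 0, 0]) cube([34, 34, 360]);
  translate([0, 324, 0]) cube([34, 34, 360]);
  translate([267, 324, 0]) cube([34, 34, 360]);
}
translate([1707, 123, 0]) {
  translate([0, 0, 360]) cube([301, 358, 31]);
  cube([34, 34, 360]);
  translate([267, 0, 0]) cube([34, 34, 360]);
  translate([0, 324, 0]) cube([34, 34, 360]);
  translate([267, 324, 0]) cube([34, 34, 360]);
}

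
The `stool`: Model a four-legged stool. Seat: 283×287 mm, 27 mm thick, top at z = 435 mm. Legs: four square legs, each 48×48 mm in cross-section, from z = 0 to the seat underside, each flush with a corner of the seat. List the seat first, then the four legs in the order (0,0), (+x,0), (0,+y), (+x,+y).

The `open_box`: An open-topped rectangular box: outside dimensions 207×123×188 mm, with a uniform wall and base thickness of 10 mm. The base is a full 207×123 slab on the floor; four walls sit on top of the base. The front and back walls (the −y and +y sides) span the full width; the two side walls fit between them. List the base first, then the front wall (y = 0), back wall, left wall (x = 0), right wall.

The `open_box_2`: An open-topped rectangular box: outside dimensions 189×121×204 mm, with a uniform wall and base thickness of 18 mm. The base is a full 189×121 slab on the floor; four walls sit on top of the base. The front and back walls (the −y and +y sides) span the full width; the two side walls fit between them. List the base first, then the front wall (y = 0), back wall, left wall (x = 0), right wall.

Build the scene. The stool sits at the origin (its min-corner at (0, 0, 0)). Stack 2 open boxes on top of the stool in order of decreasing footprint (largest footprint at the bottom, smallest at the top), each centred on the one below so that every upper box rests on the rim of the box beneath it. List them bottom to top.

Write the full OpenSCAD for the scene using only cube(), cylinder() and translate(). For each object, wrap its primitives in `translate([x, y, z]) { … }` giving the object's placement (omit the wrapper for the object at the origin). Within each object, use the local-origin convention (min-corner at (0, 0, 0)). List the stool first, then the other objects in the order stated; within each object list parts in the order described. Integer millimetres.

translate([0, 0, 408]) cube([283, 287, 27]);
cube([48, 48, 408]);
translate([235, 0, 0]) cube([48, 48, 408]);
translate([0, 239, 0]) cube([48, 48, 408]);
translate([235, 239, 0]) cube([48, 48, 408]);
translate([38, 82, 435]) {
  cube([207, 123, 10]);
  translate([0, 0, 10]) cube([207, 10, 178]);
  translate([0, 113, 10]) cube([207, 10, 178]);
  translate([0, 10, 10]) cube([10, 103, 178]);
  translate([197, 10, 10]) cube([10, 103, 178]);
}
translate([47, 83, 623]) {
  cube([189, 121, 18]);
  translate([0, 0, 18]) cube([189, 18, 186]);
  translate([0, 103, 18]) cube([189, 18, 186]);
  translate([0, 18, 18]) cube([18, 85, 186]);
  translate([171, 18, 18]) cube([18, 85, 186]);
}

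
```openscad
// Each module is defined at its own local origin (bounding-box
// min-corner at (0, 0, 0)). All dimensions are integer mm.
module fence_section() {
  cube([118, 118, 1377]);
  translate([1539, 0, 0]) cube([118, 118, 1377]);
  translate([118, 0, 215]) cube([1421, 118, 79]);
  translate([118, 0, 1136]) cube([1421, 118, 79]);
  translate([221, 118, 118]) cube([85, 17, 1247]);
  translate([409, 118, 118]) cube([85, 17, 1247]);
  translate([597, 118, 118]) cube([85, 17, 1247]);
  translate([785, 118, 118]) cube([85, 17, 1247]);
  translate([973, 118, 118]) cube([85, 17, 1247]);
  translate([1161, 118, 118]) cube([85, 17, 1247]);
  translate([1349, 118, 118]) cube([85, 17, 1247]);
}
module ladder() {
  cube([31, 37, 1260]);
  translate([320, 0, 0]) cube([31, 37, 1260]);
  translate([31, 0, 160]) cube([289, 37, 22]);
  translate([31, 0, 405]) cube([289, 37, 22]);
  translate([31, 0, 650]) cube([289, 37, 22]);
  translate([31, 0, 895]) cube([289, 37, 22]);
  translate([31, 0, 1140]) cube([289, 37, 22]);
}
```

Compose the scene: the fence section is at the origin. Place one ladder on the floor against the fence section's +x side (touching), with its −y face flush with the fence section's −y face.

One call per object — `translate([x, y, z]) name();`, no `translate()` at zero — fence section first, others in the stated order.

fence_section();
translate([1657, 0, 0]) ladder();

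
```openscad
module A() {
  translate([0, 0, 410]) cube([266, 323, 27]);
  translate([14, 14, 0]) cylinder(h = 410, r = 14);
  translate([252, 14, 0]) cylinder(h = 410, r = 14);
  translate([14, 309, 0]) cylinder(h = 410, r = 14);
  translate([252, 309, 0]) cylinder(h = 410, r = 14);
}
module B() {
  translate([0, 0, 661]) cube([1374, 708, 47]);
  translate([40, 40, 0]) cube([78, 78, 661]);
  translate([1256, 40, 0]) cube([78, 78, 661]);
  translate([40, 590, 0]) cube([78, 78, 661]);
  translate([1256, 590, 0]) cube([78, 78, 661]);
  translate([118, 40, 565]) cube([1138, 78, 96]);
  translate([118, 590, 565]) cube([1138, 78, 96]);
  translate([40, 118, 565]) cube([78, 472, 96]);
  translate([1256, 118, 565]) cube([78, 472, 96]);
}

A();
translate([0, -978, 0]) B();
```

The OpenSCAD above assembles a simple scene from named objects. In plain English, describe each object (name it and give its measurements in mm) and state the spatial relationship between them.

A is a four-legged stool. The seat is 266×323 mm, 27 mm thick, top at z = 437 mm. It stands on four round legs, each 28 mm in diameter, from z = 0 to the seat underside, each leg's axis is inset half a diameter from the nearest pair of seat edges (so the leg's bounding box is flush with the corner).

B is a rectangular dining table. The top is 1374×708×47 mm with its upper surface at z = 708 mm. It stands on four 78×78 mm square legs, each inset 40 mm from the nearest pair of top edges, running from the floor to the underside of the top. Four apron rails, 78 mm thick and 96 mm tall, run between adjacent legs with their top edges flush with the underside of the top and their outer faces flush with the legs' outer faces.

The table is on the floor beside the stool on its −y side.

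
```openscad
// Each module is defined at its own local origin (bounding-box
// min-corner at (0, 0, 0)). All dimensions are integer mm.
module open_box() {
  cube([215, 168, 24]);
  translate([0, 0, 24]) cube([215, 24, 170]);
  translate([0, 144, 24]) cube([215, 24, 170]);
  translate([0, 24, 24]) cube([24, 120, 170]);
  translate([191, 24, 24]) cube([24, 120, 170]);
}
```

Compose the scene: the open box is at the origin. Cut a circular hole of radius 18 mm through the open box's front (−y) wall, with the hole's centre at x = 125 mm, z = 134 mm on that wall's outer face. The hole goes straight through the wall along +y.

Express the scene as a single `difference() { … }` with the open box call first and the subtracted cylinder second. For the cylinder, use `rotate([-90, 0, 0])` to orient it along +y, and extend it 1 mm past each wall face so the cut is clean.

difference() {
  open_box();
  translate([125, -1, 134]) rotate([-90, 0, 0]) cylinder(h = 26, r = 18);
}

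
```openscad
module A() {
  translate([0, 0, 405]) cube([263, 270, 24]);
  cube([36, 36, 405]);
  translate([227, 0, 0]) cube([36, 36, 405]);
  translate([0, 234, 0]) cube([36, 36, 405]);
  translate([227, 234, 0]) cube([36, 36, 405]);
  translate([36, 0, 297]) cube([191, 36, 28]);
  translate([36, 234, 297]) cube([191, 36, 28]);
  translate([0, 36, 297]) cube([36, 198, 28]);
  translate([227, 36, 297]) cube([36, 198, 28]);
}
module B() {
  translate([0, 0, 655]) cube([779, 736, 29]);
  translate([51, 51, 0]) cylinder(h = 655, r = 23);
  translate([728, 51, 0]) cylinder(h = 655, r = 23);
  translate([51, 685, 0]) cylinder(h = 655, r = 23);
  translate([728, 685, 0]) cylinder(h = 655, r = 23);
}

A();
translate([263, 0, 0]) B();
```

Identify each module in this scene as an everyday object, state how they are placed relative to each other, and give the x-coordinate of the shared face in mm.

The stool's +x face and the table's −x face are both at x = 263 mm.

A is a stool. B is a table. The table is against the stool's +x side, with their −y faces flush. The x-coordinate of the shared face is 263 mm.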